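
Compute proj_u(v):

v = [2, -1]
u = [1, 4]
v·u = (2)(1) + (-1)(4) = -2
u·u = (1)² + (4)² = 17
proj_u(v) = (v·u / u·u) × u = (-2/17) × u

proj_u(v) = [-2/17, -8/17]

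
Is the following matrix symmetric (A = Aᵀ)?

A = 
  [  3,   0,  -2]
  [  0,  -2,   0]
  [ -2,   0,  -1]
Yes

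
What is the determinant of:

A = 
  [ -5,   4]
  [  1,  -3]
11

For a 2×2 matrix, det = ad - bc = (-5)(-3) - (4)(1) = 11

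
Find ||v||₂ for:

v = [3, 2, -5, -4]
7.348

||v||₂ = √((3)² + (2)² + (-5)² + (-4)²) = √54 = 7.348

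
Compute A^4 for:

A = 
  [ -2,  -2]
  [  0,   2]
A² = A·A:
A²[1,1] = (-2)(-2) + (-2)(0) = 4
A²[1,2] = (-2)(-2) + (-2)(2) = 0
A²[2,1] = (0)(-2) + (2)(0) = 0
A²[2,2] = (0)(-2) + (2)(2) = 4
A² = 
  [  4,   0]
  [  0,   4]

A^3 = A^2·A:
A^3[1,1] = (4)(-2) + (0)(0) = -8
A^3[1,2] = (4)(-2) + (0)(2) = -8
A^3[2,1] = (0)(-2) + (4)(0) = 0
A^3[2,2] = (0)(-2) + (4)(2) = 8
A^3 = 
  [ -8,  -8]
  [  0,   8]

A^4 = A^3·A:
A^4[1,1] = (-8)(-2) + (-8)(0) = 16
A^4[1,2] = (-8)(-2) + (-8)(2) = 0
A^4[2,1] = (0)(-2) + (8)(0) = 0
A^4[2,2] = (0)(-2) + (8)(2) = 16
A^4 = 
  [ 16,   0]
  [  0,  16]

Therefore
A^4 = 
  [ 16,   0]
  [  0,  16]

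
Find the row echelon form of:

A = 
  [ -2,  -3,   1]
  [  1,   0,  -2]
Row operations:
R2 → R2 + (1/2)·R1

Resulting echelon form:
REF = 
  [  -2,   -3,    1]
  [   0, -3/2, -3/2]

Rank = 2 (number of non-zero pivot rows).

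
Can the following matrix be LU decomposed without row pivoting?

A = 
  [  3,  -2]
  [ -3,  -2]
Yes.
A[1,1] = 3 ≠ 0, so Gaussian elimination proceeds without a row swap: multiplier ℓ₂₁ = (-3)/(3) = -1, and U[2,2] = -2 - (-1)(-2) = -4.
L = 
  [  1,   0]
  [ -1,   1]
U = 
  [  3,  -2]
  [  0,  -4]
Check row 2 of LU: [(-1)(3), (-1)(-2) + (-4)] = [-3, -2] = row 2 of A ✓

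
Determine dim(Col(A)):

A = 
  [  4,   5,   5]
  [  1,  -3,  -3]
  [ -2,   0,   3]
dim(Col(A)) = 3

Row reduce:
R2 → R2 - (1/4)·R1
R3 → R3 + (1/2)·R1
R3 → R3 + (10/17)·R2
REF = 
  [    4,     5,     5]
  [    0, -17/4, -17/4]
  [    0,     0,     3]
Pivot columns: 1, 2, 3 → 3 pivots.
dim(Col(A)) = number of pivot columns = 3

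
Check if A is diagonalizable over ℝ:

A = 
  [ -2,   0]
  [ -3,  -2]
No

tr(A) = -4, det(A) = 4
Characteristic polynomial: λ² - tr(A)λ + det(A) = λ² + 4λ + 4
λ² + 4λ + 4 = (λ + 2)²
Eigenvalues: -2, -2
λ=-2: alg. mult. = 2, geom. mult. = 2 - rank(A - (-2)I) = 2 - 1 = 1
Sum of geometric multiplicities = 1 < n = 2, so there aren't enough independent eigenvectors.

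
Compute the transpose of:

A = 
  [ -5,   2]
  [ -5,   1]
Aᵀ = 
  [ -5,  -5]
  [  2,   1]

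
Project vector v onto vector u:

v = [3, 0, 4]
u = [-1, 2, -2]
proj_u(v) = [11/9, -22/9, 22/9]

v·u = (3)(-1) + (0)(2) + (4)(-2) = -11
u·u = (-1)² + (2)² + (-2)² = 9
proj_u(v) = (v·u / u·u) × u = (-11/9) × u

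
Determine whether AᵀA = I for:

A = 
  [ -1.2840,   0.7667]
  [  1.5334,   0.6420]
No

AᵀA = 
  [  4,   0]
  [  0,   1]
≠ I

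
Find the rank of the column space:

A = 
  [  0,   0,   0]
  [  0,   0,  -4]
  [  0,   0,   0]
Row reduce:
Swap R1 ↔ R2
REF = 
  [  0,   0,  -4]
  [  0,   0,   0]
  [  0,   0,   0]
Pivot columns: 3 → 1 pivot.
dim(Col(A)) = number of pivot columns = 1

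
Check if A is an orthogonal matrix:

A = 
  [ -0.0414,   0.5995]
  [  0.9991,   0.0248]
No

AᵀA = 
  [  0.9999,   0]
  [  0,   0.3600]
≠ I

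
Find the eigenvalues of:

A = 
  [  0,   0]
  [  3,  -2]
tr(A) = -2, det(A) = 0
Characteristic polynomial: λ² - tr(A)λ + det(A) = λ² + 2λ
λ² + 2λ = λ(λ + 2)

λ = 0, -2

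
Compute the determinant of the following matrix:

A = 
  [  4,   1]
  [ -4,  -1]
0

For a 2×2 matrix, det = ad - bc = (4)(-1) - (1)(-4) = 0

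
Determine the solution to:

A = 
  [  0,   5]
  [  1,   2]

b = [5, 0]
x = [-2, 1]

Row reduce the augmented matrix [A|b]:
Swap R1 ↔ R2
REF = 
  [  1,   2,   0]
  [  0,   5,   5]

Back-substitution:
x₂ = 5 / 5 = 1
x₁ = (0 - (2)(1)) / 1 = -2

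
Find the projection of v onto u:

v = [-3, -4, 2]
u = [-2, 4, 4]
proj_u(v) = [1/9, -2/9, -2/9]

v·u = (-3)(-2) + (-4)(4) + (2)(4) = -2
u·u = (-2)² + (4)² + (4)² = 36
proj_u(v) = (v·u / u·u) × u = (-2/36) × u = (-1/18) × u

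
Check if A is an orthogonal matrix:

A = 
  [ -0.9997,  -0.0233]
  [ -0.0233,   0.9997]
Yes

AᵀA = 
  [  0.9999,   0]
  [  0,   0.9999]
≈ I (equal to I up to the 4-dp rounding of the entries)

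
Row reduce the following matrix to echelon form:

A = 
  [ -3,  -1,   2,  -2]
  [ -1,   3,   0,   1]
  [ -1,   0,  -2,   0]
Row operations:
R2 → R2 - (1/3)·R1
R3 → R3 - (1/3)·R1
R3 → R3 - (1/10)·R2

Resulting echelon form:
REF = 
  [   -3,    -1,     2,    -2]
  [    0,  10/3,  -2/3,   5/3]
  [    0,     0, -13/5,   1/2]

Rank = 3 (number of non-zero pivot rows).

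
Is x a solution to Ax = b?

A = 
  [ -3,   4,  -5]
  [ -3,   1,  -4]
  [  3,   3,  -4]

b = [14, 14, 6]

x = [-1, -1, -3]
Yes

Ax = [14, 14, 6] = b ✓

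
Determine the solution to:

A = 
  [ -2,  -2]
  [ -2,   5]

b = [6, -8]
Row reduce the augmented matrix [A|b]:
R2 → R2 - (1)·R1
REF = 
  [ -2,  -2,   6]
  [  0,   7, -14]

Back-substitution:
x₂ = (-14) / 7 = -2
x₁ = (6 - (-2)(-2)) / (-2) = -1

x = [-1, -2]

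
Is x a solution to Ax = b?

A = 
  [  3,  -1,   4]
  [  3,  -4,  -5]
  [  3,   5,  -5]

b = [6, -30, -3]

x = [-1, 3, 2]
No

Ax = [2, -25, 2] ≠ b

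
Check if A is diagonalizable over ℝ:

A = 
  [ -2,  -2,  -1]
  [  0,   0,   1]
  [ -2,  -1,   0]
Yes

Characteristic polynomial: det(λI - A) = λ³ + 2λ² - λ - 2
Testing integer divisors of the constant term: p(-1) = 0, so (λ + 1) is a factor:
p(λ) = (λ + 1)(λ² + λ - 2)
λ² + λ - 2 = (λ + 2)(λ - 1)
Eigenvalues: -1, 1, -2
λ=-2: alg. mult. = 1, geom. mult. = 3 - rank(A - (-2)I) = 3 - 2 = 1
λ=-1: alg. mult. = 1, geom. mult. = 3 - rank(A - (-1)I) = 3 - 2 = 1
λ=1: alg. mult. = 1, geom. mult. = 3 - rank(A - (1)I) = 3 - 2 = 1
Sum of geometric multiplicities equals n, so A has n independent eigenvectors.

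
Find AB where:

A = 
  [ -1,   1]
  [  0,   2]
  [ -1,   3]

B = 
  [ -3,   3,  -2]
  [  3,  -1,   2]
A is 3×2 and B is 2×3, so AB is 3×3. Each entry is (row of A)·(column of B):
AB[1,1] = (-1)(-3) + (1)(3) = 6
AB[1,2] = (-1)(3) + (1)(-1) = -4
AB[1,3] = (-1)(-2) + (1)(2) = 4
AB[2,1] = (0)(-3) + (2)(3) = 6
AB[2,2] = (0)(3) + (2)(-1) = -2
AB[2,3] = (0)(-2) + (2)(2) = 4
AB[3,1] = (-1)(-3) + (3)(3) = 12
AB[3,2] = (-1)(3) + (3)(-1) = -6
AB[3,3] = (-1)(-2) + (3)(2) = 8

AB = 
  [  6,  -4,   4]
  [  6,  -2,   4]
  [ 12,  -6,   8]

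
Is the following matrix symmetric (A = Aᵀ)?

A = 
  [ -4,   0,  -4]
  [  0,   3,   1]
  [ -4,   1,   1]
Yes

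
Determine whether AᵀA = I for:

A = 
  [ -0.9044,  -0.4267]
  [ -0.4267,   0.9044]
Yes

AᵀA = 
  [  1,   0]
  [  0,   1]
≈ I (equal to I up to the 4-dp rounding of the entries)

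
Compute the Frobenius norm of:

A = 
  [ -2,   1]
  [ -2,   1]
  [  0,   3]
||A||_F = 4.359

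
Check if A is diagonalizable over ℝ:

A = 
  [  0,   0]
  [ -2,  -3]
Yes

tr(A) = -3, det(A) = 0
Characteristic polynomial: λ² - tr(A)λ + det(A) = λ² + 3λ
λ² + 3λ = λ(λ + 3)
Eigenvalues: 0, -3
λ=-3: alg. mult. = 1, geom. mult. = 2 - rank(A - (-3)I) = 2 - 1 = 1
λ=0: alg. mult. = 1, geom. mult. = 2 - rank(A - (0)I) = 2 - 1 = 1
Sum of geometric multiplicities equals n, so A has n independent eigenvectors.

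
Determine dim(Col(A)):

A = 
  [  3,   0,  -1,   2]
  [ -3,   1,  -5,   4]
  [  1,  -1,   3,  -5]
Row reduce:
R2 → R2 + (1)·R1
R3 → R3 - (1/3)·R1
R3 → R3 + (1)·R2
REF = 
  [   3,    0,   -1,    2]
  [   0,    1,   -6,    6]
  [   0,    0, -8/3,  1/3]
Pivot columns: 1, 2, 3 → 3 pivots.
dim(Col(A)) = number of pivot columns = 3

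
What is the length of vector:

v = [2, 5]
5.385

||v||₂ = √((2)² + (5)²) = √29 = 5.385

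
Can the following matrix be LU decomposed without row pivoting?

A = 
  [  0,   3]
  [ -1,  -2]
No.
A[1,1] = 0 but A[2,1] = -1 ≠ 0. Any LU with L unit lower triangular has (LU)[1,1] = U[1,1] and (LU)[2,1] = L[2,1]·U[1,1]; matching A forces U[1,1] = 0, which then forces (LU)[2,1] = 0 ≠ -1. A row swap (pivoting) is required.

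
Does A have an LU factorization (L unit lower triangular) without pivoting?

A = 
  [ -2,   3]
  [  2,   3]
Yes.
A[1,1] = -2 ≠ 0, so Gaussian elimination proceeds without a row swap: multiplier ℓ₂₁ = (2)/(-2) = -1, and U[2,2] = 3 - (-1)(3) = 6.
L = 
  [  1,   0]
  [ -1,   1]
U = 
  [ -2,   3]
  [  0,   6]
Check row 2 of LU: [(-1)(-2), (-1)(3) + 6] = [2, 3] = row 2 of A ✓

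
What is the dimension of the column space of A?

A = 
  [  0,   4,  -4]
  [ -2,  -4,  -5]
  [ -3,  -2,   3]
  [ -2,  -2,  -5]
dim(Col(A)) = 3

Row reduce:
Swap R1 ↔ R2
R3 → R3 - (3/2)·R1
R4 → R4 - (1)·R1
R3 → R3 - (1)·R2
R4 → R4 - (1/2)·R2
R4 → R4 - (4/29)·R3
REF = 
  [  -2,   -4,   -5]
  [   0,    4,   -4]
  [   0,    0, 29/2]
  [   0,    0,    0]
Pivot columns: 1, 2, 3 → 3 pivots.
dim(Col(A)) = number of pivot columns = 3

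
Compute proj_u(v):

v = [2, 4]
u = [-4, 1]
v·u = (2)(-4) + (4)(1) = -4
u·u = (-4)² + (1)² = 17
proj_u(v) = (v·u / u·u) × u = (-4/17) × u

proj_u(v) = [16/17, -4/17]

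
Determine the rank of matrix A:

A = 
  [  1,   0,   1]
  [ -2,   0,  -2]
rank(A) = 1

Row reduce:
R2 → R2 + (2)·R1
REF = 
  [  1,   0,   1]
  [  0,   0,   0]
Pivot columns: 1 → 1 pivot.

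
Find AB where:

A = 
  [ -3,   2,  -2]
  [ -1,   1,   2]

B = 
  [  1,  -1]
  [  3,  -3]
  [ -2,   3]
AB = 
  [  7,  -9]
  [ -2,   4]

A is 2×3 and B is 3×2, so AB is 2×2. Each entry is (row of A)·(column of B):
AB[1,1] = (-3)(1) + (2)(3) + (-2)(-2) = 7
AB[1,2] = (-3)(-1) + (2)(-3) + (-2)(3) = -9
AB[2,1] = (-1)(1) + (1)(3) + (2)(-2) = -2
AB[2,2] = (-1)(-1) + (1)(-3) + (2)(3) = 4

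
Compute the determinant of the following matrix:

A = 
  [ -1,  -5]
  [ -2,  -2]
For a 2×2 matrix, det = ad - bc = (-1)(-2) - (-5)(-2) = -8

det(A) = -8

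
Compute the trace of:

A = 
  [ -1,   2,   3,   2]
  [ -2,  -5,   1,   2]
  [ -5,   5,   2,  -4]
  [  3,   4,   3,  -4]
-8

tr(A) = -1 + -5 + 2 + -4 = -8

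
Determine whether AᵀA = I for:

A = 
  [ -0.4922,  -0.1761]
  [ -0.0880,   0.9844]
No

AᵀA = 
  [  0.2500,   0]
  [  0,   1.0001]
≠ I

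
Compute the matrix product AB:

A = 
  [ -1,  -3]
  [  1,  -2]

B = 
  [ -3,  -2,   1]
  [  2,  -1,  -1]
A is 2×2 and B is 2×3, so AB is 2×3. Each entry is (row of A)·(column of B):
AB[1,1] = (-1)(-3) + (-3)(2) = -3
AB[1,2] = (-1)(-2) + (-3)(-1) = 5
AB[1,3] = (-1)(1) + (-3)(-1) = 2
AB[2,1] = (1)(-3) + (-2)(2) = -7
AB[2,2] = (1)(-2) + (-2)(-1) = 0
AB[2,3] = (1)(1) + (-2)(-1) = 3

AB = 
  [ -3,   5,   2]
  [ -7,   0,   3]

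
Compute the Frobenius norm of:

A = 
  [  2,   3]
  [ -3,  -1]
||A||_F = 4.796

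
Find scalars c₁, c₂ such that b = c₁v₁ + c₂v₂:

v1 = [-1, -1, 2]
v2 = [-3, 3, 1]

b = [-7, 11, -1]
c1 = -2, c2 = 3

b = -2·v1 + 3·v2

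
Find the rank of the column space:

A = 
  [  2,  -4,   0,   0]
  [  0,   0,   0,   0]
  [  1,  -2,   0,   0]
dim(Col(A)) = 1

Row reduce:
R3 → R3 - (1/2)·R1
REF = 
  [  2,  -4,   0,   0]
  [  0,   0,   0,   0]
  [  0,   0,   0,   0]
Pivot columns: 1 → 1 pivot.
dim(Col(A)) = number of pivot columns = 1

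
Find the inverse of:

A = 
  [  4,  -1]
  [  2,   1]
det(A) = (4)(1) - (-1)(2) = 6
For a 2×2 matrix, A⁻¹ = (1/det(A)) · [[d, -b], [-c, a]]
    = (1/6) · [[1, 1], [-2, 4]]

A⁻¹ = 
  [ 1/6,  1/6]
  [-1/3,  2/3]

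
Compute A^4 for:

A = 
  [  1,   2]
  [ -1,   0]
A² = A·A:
A²[1,1] = (1)(1) + (2)(-1) = -1
A²[1,2] = (1)(2) + (2)(0) = 2
A²[2,1] = (-1)(1) + (0)(-1) = -1
A²[2,2] = (-1)(2) + (0)(0) = -2
A² = 
  [ -1,   2]
  [ -1,  -2]

A^3 = A^2·A:
A^3[1,1] = (-1)(1) + (2)(-1) = -3
A^3[1,2] = (-1)(2) + (2)(0) = -2
A^3[2,1] = (-1)(1) + (-2)(-1) = 1
A^3[2,2] = (-1)(2) + (-2)(0) = -2
A^3 = 
  [ -3,  -2]
  [  1,  -2]

A^4 = A^3·A:
A^4[1,1] = (-3)(1) + (-2)(-1) = -1
A^4[1,2] = (-3)(2) + (-2)(0) = -6
A^4[2,1] = (1)(1) + (-2)(-1) = 3
A^4[2,2] = (1)(2) + (-2)(0) = 2
A^4 = 
  [ -1,  -6]
  [  3,   2]

Therefore
A^4 = 
  [ -1,  -6]
  [  3,   2]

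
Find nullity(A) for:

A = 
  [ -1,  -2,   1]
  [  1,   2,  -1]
nullity(A) = 2

Row reduce:
R2 → R2 + (1)·R1
REF = 
  [ -1,  -2,   1]
  [  0,   0,   0]
Pivot columns: 1 → 1 pivot.
rank(A) = 1, so nullity(A) = 3 - 1 = 2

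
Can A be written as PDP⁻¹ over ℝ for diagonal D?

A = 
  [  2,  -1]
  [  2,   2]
No

tr(A) = 4, det(A) = 6
Characteristic polynomial: λ² - tr(A)λ + det(A) = λ² - 4λ + 6
λ² - 4λ + 6 = 0  ⇒  λ = (4 ± √((-4)² - 4·(6)))/2 = (4 ± √(-8))/2
  = 2 + i√2,  2 - i√2
Eigenvalues: 2 + i√2, 2 - i√2  (≈ 2 + 1.414i, 2 - 1.414i)
Has complex eigenvalues (not diagonalizable over ℝ).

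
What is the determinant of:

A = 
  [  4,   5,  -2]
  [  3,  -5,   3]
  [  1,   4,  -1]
Cofactor expansion along row 1:
det(A) = (4)·((-5)(-1) - (3)(4)) - (5)·((3)(-1) - (3)(1)) + (-2)·((3)(4) - (-5)(1))
  = (4)(-7) - (5)(-6) + (-2)(17)
  = -32

det(A) = -32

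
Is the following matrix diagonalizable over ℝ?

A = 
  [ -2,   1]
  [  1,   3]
Yes

tr(A) = 1, det(A) = -7
Characteristic polynomial: λ² - tr(A)λ + det(A) = λ² - λ - 7
λ² - λ - 7 = 0  ⇒  λ = (1 ± √((-1)² - 4·(-7)))/2 = (1 ± √(29))/2
  = (1 + √29)/2,  (1 - √29)/2
Eigenvalues: (1 + √29)/2, (1 - √29)/2  (≈ 3.193, -2.193)
The two irrational eigenvalues are distinct (simple), so each has alg. mult. = geom. mult. = 1.
Sum of geometric multiplicities equals n, so A has n independent eigenvectors.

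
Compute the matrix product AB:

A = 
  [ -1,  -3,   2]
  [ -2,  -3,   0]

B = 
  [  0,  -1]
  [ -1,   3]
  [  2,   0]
A is 2×3 and B is 3×2, so AB is 2×2. Each entry is (row of A)·(column of B):
AB[1,1] = (-1)(0) + (-3)(-1) + (2)(2) = 7
AB[1,2] = (-1)(-1) + (-3)(3) + (2)(0) = -8
AB[2,1] = (-2)(0) + (-3)(-1) + (0)(2) = 3
AB[2,2] = (-2)(-1) + (-3)(3) + (0)(0) = -7

AB = 
  [  7,  -8]
  [  3,  -7]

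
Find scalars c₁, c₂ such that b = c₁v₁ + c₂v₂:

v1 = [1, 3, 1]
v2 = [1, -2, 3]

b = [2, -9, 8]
c1 = -1, c2 = 3

b = -1·v1 + 3·v2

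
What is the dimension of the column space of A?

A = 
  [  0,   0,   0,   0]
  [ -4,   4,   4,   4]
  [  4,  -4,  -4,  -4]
dim(Col(A)) = 1

Row reduce:
Swap R1 ↔ R2
R3 → R3 + (1)·R1
REF = 
  [ -4,   4,   4,   4]
  [  0,   0,   0,   0]
  [  0,   0,   0,   0]
Pivot columns: 1 → 1 pivot.
dim(Col(A)) = number of pivot columns = 1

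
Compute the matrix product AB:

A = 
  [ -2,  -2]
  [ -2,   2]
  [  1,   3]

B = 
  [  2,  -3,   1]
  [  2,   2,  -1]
AB = 
  [ -8,   2,   0]
  [  0,  10,  -4]
  [  8,   3,  -2]

A is 3×2 and B is 2×3, so AB is 3×3. Each entry is (row of A)·(column of B):
AB[1,1] = (-2)(2) + (-2)(2) = -8
AB[1,2] = (-2)(-3) + (-2)(2) = 2
AB[1,3] = (-2)(1) + (-2)(-1) = 0
AB[2,1] = (-2)(2) + (2)(2) = 0
AB[2,2] = (-2)(-3) + (2)(2) = 10
AB[2,3] = (-2)(1) + (2)(-1) = -4
AB[3,1] = (1)(2) + (3)(2) = 8
AB[3,2] = (1)(-3) + (3)(2) = 3
AB[3,3] = (1)(1) + (3)(-1) = -2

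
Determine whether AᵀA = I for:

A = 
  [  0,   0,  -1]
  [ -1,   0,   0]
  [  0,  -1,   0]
Yes

AᵀA = 
  [  1,   0,   0]
  [  0,   1,   0]
  [  0,   0,   1]
= I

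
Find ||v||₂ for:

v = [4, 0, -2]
4.472

||v||₂ = √((4)² + (0)² + (-2)²) = √20 = 4.472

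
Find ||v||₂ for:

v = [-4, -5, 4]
7.55

||v||₂ = √((-4)² + (-5)² + (4)²) = √57 = 7.55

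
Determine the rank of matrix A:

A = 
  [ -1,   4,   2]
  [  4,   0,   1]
Row reduce:
R2 → R2 + (4)·R1
REF = 
  [ -1,   4,   2]
  [  0,  16,   9]
Pivot columns: 1, 2 → 2 pivots.

rank(A) = 2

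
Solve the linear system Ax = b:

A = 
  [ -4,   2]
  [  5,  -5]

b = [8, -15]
Row reduce the augmented matrix [A|b]:
R2 → R2 + (5/4)·R1
REF = 
  [  -4,    2,    8]
  [   0, -5/2,   -5]

Back-substitution:
x₂ = (-5) / (-5/2) = 2
x₁ = (8 - (2)(2)) / (-4) = -1

x = [-1, 2]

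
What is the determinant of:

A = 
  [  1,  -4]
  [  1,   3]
For a 2×2 matrix, det = ad - bc = (1)(3) - (-4)(1) = 7

det(A) = 7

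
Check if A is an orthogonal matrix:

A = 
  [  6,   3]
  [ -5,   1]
No

AᵀA = 
  [ 61,  13]
  [ 13,  10]
≠ I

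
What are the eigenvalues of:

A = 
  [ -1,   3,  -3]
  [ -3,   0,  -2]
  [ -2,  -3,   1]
λ = 0, 2, -2

Characteristic polynomial: det(λI - A) = λ³ - 4λ
The constant term is 0, so λ = 0 is a root: p(λ) = λ(λ² - 4)
λ² - 4 = (λ + 2)(λ - 2)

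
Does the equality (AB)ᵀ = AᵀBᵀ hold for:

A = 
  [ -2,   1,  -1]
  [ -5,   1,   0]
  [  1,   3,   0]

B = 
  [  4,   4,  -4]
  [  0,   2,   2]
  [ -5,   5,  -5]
No

(AB)ᵀ = 
  [ -3, -20,   4]
  [-11, -18,  10]
  [ 15,  22,   2]

AᵀBᵀ = 
  [-32,  -8, -20]
  [ -4,   8, -15]
  [ -4,   0,   5]

The two matrices differ, so (AB)ᵀ ≠ AᵀBᵀ in general. The correct identity is (AB)ᵀ = BᵀAᵀ.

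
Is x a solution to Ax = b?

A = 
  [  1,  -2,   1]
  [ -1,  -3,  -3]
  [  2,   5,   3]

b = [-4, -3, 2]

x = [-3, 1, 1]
Yes

Ax = [-4, -3, 2] = b ✓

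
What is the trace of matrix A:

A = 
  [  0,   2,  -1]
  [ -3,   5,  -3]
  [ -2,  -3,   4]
9

tr(A) = 0 + 5 + 4 = 9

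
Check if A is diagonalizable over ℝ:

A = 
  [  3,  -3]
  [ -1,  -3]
Yes

tr(A) = 0, det(A) = -12
Characteristic polynomial: λ² - tr(A)λ + det(A) = λ² - 12
λ² - 12 = 0  ⇒  λ = (0 ± √((0)² - 4·(-12)))/2 = (0 ± √(48))/2
  = 2√3,  -2√3
Eigenvalues: 2√3, -2√3  (≈ 3.464, -3.464)
The two irrational eigenvalues are distinct (simple), so each has alg. mult. = geom. mult. = 1.
Sum of geometric multiplicities equals n, so A has n independent eigenvectors.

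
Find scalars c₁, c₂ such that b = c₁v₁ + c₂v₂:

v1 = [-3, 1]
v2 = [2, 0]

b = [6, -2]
c1 = -2, c2 = 0

b = -2·v1 + 0·v2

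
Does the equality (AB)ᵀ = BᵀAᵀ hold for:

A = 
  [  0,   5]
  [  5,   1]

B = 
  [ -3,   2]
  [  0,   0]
Yes

(AB)ᵀ = 
  [  0, -15]
  [  0,  10]

BᵀAᵀ = 
  [  0, -15]
  [  0,  10]

Both sides are equal — this is the standard identity (AB)ᵀ = BᵀAᵀ, which holds for all A, B.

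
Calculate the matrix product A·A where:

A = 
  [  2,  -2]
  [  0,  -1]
A² = A·A:
A²[1,1] = (2)(2) + (-2)(0) = 4
A²[1,2] = (2)(-2) + (-2)(-1) = -2
A²[2,1] = (0)(2) + (-1)(0) = 0
A²[2,2] = (0)(-2) + (-1)(-1) = 1
A² = 
  [  4,  -2]
  [  0,   1]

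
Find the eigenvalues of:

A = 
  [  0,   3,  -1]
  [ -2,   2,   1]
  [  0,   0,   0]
Characteristic polynomial: det(λI - A) = λ³ - 2λ² + 6λ
The constant term is 0, so λ = 0 is a root: p(λ) = λ(λ² - 2λ + 6)
λ² - 2λ + 6 = 0  ⇒  λ = (2 ± √((-2)² - 4·(6)))/2 = (2 ± √(-20))/2
  = 1 + i√5,  1 - i√5

λ = 0, 1 + i√5, 1 - i√5  (≈ 0, 1 + 2.236i, 1 - 2.236i)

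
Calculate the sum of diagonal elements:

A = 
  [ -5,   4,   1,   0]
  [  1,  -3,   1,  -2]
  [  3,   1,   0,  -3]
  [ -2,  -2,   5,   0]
-8

tr(A) = -5 + -3 + 0 + 0 = -8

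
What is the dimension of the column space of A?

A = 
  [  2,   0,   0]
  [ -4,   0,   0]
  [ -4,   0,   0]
Row reduce:
R2 → R2 + (2)·R1
R3 → R3 + (2)·R1
REF = 
  [  2,   0,   0]
  [  0,   0,   0]
  [  0,   0,   0]
Pivot columns: 1 → 1 pivot.
dim(Col(A)) = number of pivot columns = 1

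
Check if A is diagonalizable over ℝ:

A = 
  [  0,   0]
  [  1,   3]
Yes

tr(A) = 3, det(A) = 0
Characteristic polynomial: λ² - tr(A)λ + det(A) = λ² - 3λ
λ² - 3λ = λ(λ - 3)
Eigenvalues: 3, 0
λ=0: alg. mult. = 1, geom. mult. = 2 - rank(A - (0)I) = 2 - 1 = 1
λ=3: alg. mult. = 1, geom. mult. = 2 - rank(A - (3)I) = 2 - 1 = 1
Sum of geometric multiplicities equals n, so A has n independent eigenvectors.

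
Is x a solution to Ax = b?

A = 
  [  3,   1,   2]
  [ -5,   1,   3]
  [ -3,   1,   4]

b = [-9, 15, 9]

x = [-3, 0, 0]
Yes

Ax = [-9, 15, 9] = b ✓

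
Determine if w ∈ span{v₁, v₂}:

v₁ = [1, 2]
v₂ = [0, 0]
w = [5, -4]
No

Form the augmented matrix and row-reduce:
[v₁|v₂|w] = 
  [  1,   0,   5]
  [  2,   0,  -4]
R2 → R2 - (2)·R1
REF = 
  [  1,   0,   5]
  [  0,   0, -14]

Row 2 reads [0 0 | -14], i.e. 0 = -14, so the system is inconsistent and w ∉ span{v₁, v₂}.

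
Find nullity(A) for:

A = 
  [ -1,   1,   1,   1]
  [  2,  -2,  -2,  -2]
nullity(A) = 3

Row reduce:
R2 → R2 + (2)·R1
REF = 
  [ -1,   1,   1,   1]
  [  0,   0,   0,   0]
Pivot columns: 1 → 1 pivot.
rank(A) = 1, so nullity(A) = 4 - 1 = 3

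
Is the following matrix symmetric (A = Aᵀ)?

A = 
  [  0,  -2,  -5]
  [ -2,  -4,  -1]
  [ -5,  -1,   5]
Yes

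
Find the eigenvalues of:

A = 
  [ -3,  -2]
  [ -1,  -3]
tr(A) = -6, det(A) = 7
Characteristic polynomial: λ² - tr(A)λ + det(A) = λ² + 6λ + 7
λ² + 6λ + 7 = 0  ⇒  λ = (-6 ± √((6)² - 4·(7)))/2 = (-6 ± √(8))/2
  = -3 + √2,  -3 - √2

λ = -3 + √2, -3 - √2  (≈ -1.586, -4.414)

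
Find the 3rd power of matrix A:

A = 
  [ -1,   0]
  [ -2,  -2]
A^3 = 
  [ -1,   0]
  [-14,  -8]

A² = A·A:
A²[1,1] = (-1)(-1) + (0)(-2) = 1
A²[1,2] = (-1)(0) + (0)(-2) = 0
A²[2,1] = (-2)(-1) + (-2)(-2) = 6
A²[2,2] = (-2)(0) + (-2)(-2) = 4
A² = 
  [  1,   0]
  [  6,   4]

A^3 = A^2·A:
A^3[1,1] = (1)(-1) + (0)(-2) = -1
A^3[1,2] = (1)(0) + (0)(-2) = 0
A^3[2,1] = (6)(-1) + (4)(-2) = -14
A^3[2,2] = (6)(0) + (4)(-2) = -8
A^3 = 
  [ -1,   0]
  [-14,  -8]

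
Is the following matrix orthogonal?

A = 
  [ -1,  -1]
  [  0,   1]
No

AᵀA = 
  [  1,   1]
  [  1,   2]
≠ I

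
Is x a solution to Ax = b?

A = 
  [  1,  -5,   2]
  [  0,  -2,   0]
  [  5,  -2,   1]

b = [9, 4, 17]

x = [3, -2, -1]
No

Ax = [11, 4, 18] ≠ b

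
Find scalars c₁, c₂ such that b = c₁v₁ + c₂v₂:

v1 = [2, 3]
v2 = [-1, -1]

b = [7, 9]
c1 = 2, c2 = -3

b = 2·v1 + -3·v2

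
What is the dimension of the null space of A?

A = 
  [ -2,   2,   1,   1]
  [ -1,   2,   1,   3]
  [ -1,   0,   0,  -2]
nullity(A) = 2

Row reduce:
R2 → R2 - (1/2)·R1
R3 → R3 - (1/2)·R1
R3 → R3 + (1)·R2
REF = 
  [ -2,   2,   1,   1]
  [  0,   1, 1/2, 5/2]
  [  0,   0,   0,   0]
Pivot columns: 1, 2 → 2 pivots.
rank(A) = 2, so nullity(A) = 4 - 2 = 2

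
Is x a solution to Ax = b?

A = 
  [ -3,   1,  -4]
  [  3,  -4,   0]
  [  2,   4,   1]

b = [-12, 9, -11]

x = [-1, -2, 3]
No

Ax = [-11, 5, -7] ≠ b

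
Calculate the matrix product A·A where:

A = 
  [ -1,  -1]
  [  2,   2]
A² = A·A:
A²[1,1] = (-1)(-1) + (-1)(2) = -1
A²[1,2] = (-1)(-1) + (-1)(2) = -1
A²[2,1] = (2)(-1) + (2)(2) = 2
A²[2,2] = (2)(-1) + (2)(2) = 2
A² = 
  [ -1,  -1]
  [  2,   2]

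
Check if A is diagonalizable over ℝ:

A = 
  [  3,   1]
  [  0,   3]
No

tr(A) = 6, det(A) = 9
Characteristic polynomial: λ² - tr(A)λ + det(A) = λ² - 6λ + 9
λ² - 6λ + 9 = (λ - 3)²
Eigenvalues: 3, 3
λ=3: alg. mult. = 2, geom. mult. = 2 - rank(A - (3)I) = 2 - 1 = 1
Sum of geometric multiplicities = 1 < n = 2, so there aren't enough independent eigenvectors.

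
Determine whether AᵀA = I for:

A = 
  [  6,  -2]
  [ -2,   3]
No

AᵀA = 
  [ 40, -18]
  [-18,  13]
≠ I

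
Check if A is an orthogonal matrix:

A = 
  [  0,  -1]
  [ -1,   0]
Yes

AᵀA = 
  [  1,   0]
  [  0,   1]
= I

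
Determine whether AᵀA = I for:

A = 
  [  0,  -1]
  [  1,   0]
Yes

AᵀA = 
  [  1,   0]
  [  0,   1]
= I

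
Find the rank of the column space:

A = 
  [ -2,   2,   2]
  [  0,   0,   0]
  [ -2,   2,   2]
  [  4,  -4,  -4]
Row reduce:
R3 → R3 - (1)·R1
R4 → R4 + (2)·R1
REF = 
  [ -2,   2,   2]
  [  0,   0,   0]
  [  0,   0,   0]
  [  0,   0,   0]
Pivot columns: 1 → 1 pivot.
dim(Col(A)) = number of pivot columns = 1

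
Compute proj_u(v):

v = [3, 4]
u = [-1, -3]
proj_u(v) = [3/2, 9/2]

v·u = (3)(-1) + (4)(-3) = -15
u·u = (-1)² + (-3)² = 10
proj_u(v) = (v·u / u·u) × u = (-15/10) × u = (-3/2) × u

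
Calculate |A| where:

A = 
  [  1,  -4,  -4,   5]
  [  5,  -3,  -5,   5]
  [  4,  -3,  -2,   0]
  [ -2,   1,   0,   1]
Cofactor expansion along row 1: det(A) = a₁₁M₁₁ - a₁₂M₁₂ + a₁₃M₁₃ - a₁₄M₁₄

M₁₁ = det[[-3, -5, 5]; [-3, -2, 0]; [1, 0, 1]]
  = (-3)·((-2)(1) - (0)(0)) - (-5)·((-3)(1) - (0)(1)) + (5)·((-3)(0) - (-2)(1))
  = (-3)(-2) - (-5)(-3) + (5)(2)
  = 1
M₁₂ = det[[5, -5, 5]; [4, -2, 0]; [-2, 0, 1]]
  = (5)·((-2)(1) - (0)(0)) - (-5)·((4)(1) - (0)(-2)) + (5)·((4)(0) - (-2)(-2))
  = (5)(-2) - (-5)(4) + (5)(-4)
  = -10
M₁₃ = det[[5, -3, 5]; [4, -3, 0]; [-2, 1, 1]]
  = (5)·((-3)(1) - (0)(1)) - (-3)·((4)(1) - (0)(-2)) + (5)·((4)(1) - (-3)(-2))
  = (5)(-3) - (-3)(4) + (5)(-2)
  = -13
M₁₄ = det[[5, -3, -5]; [4, -3, -2]; [-2, 1, 0]]
  = (5)·((-3)(0) - (-2)(1)) - (-3)·((4)(0) - (-2)(-2)) + (-5)·((4)(1) - (-3)(-2))
  = (5)(2) - (-3)(-4) + (-5)(-2)
  = 8

det(A) = (1)(1) - (-4)(-10) + (-4)(-13) - (5)(8) = -27

det(A) = -27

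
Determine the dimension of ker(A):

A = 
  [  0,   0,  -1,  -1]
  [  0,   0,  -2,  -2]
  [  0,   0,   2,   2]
nullity(A) = 3

Row reduce:
R2 → R2 - (2)·R1
R3 → R3 + (2)·R1
REF = 
  [  0,   0,  -1,  -1]
  [  0,   0,   0,   0]
  [  0,   0,   0,   0]
Pivot columns: 3 → 1 pivot.
rank(A) = 1, so nullity(A) = 4 - 1 = 3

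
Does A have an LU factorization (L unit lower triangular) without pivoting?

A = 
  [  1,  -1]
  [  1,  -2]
Yes.
A[1,1] = 1 ≠ 0, so Gaussian elimination proceeds without a row swap: multiplier ℓ₂₁ = (1)/(1) = 1, and U[2,2] = -2 - (1)(-1) = -1.
L = 
  [  1,   0]
  [  1,   1]
U = 
  [  1,  -1]
  [  0,  -1]
Check row 2 of LU: [(1)(1), (1)(-1) + (-1)] = [1, -2] = row 2 of A ✓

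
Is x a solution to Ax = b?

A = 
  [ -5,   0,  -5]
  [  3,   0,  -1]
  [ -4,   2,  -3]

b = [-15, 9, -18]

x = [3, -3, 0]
Yes

Ax = [-15, 9, -18] = b ✓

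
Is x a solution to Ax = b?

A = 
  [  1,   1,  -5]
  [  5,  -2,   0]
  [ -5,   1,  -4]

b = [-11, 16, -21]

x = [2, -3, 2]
Yes

Ax = [-11, 16, -21] = b ✓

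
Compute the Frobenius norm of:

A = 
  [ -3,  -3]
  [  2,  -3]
||A||_F = 5.568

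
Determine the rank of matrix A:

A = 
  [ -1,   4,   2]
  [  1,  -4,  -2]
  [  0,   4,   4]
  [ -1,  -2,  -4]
Row reduce:
R2 → R2 + (1)·R1
R4 → R4 - (1)·R1
Swap R2 ↔ R3
R4 → R4 + (3/2)·R2
REF = 
  [ -1,   4,   2]
  [  0,   4,   4]
  [  0,   0,   0]
  [  0,   0,   0]
Pivot columns: 1, 2 → 2 pivots.

rank(A) = 2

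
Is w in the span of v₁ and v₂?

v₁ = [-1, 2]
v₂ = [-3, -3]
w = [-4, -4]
Yes

Form the augmented matrix and row-reduce:
[v₁|v₂|w] = 
  [ -1,  -3,  -4]
  [  2,  -3,  -4]
R2 → R2 + (2)·R1
REF = 
  [ -1,  -3,  -4]
  [  0,  -9, -12]

No row of the form [0 0 | nonzero], so the system is consistent. Back-substitution gives c₁ = 0, c₂ = 4/3: w = (0)·v₁ + (4/3)·v₂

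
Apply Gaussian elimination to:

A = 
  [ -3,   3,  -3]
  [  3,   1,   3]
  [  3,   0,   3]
Row operations:
R2 → R2 + (1)·R1
R3 → R3 + (1)·R1
R3 → R3 - (3/4)·R2

Resulting echelon form:
REF = 
  [ -3,   3,  -3]
  [  0,   4,   0]
  [  0,   0,   0]

Rank = 2 (number of non-zero pivot rows).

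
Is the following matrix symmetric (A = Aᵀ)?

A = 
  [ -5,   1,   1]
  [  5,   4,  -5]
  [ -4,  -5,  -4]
No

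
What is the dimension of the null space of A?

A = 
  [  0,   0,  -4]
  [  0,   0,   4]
nullity(A) = 2

Row reduce:
R2 → R2 + (1)·R1
REF = 
  [  0,   0,  -4]
  [  0,   0,   0]
Pivot columns: 3 → 1 pivot.
rank(A) = 1, so nullity(A) = 3 - 1 = 2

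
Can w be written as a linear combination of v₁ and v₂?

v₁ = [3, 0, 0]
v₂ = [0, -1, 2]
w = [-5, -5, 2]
No

Form the augmented matrix and row-reduce:
[v₁|v₂|w] = 
  [  3,   0,  -5]
  [  0,  -1,  -5]
  [  0,   2,   2]
R3 → R3 + (2)·R2
REF = 
  [  3,   0,  -5]
  [  0,  -1,  -5]
  [  0,   0,  -8]

Row 3 reads [0 0 | -8], i.e. 0 = -8, so the system is inconsistent and w ∉ span{v₁, v₂}.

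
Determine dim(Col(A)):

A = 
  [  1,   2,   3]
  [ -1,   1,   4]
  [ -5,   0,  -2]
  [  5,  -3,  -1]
Row reduce:
R2 → R2 + (1)·R1
R3 → R3 + (5)·R1
R4 → R4 - (5)·R1
R3 → R3 - (10/3)·R2
R4 → R4 + (13/3)·R2
R4 → R4 + (43/31)·R3
REF = 
  [    1,     2,     3]
  [    0,     3,     7]
  [    0,     0, -31/3]
  [    0,     0,     0]
Pivot columns: 1, 2, 3 → 3 pivots.
dim(Col(A)) = number of pivot columns = 3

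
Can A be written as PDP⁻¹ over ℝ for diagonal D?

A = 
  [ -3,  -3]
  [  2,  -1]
No

tr(A) = -4, det(A) = 9
Characteristic polynomial: λ² - tr(A)λ + det(A) = λ² + 4λ + 9
λ² + 4λ + 9 = 0  ⇒  λ = (-4 ± √((4)² - 4·(9)))/2 = (-4 ± √(-20))/2
  = -2 + i√5,  -2 - i√5
Eigenvalues: -2 + i√5, -2 - i√5  (≈ -2 + 2.236i, -2 - 2.236i)
Has complex eigenvalues (not diagonalizable over ℝ).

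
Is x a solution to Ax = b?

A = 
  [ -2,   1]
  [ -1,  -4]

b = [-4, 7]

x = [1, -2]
Yes

Ax = [-4, 7] = b ✓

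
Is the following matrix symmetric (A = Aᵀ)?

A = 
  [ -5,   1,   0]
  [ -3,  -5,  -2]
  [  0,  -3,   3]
No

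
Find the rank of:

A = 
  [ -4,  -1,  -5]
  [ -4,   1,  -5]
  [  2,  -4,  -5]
rank(A) = 3

Row reduce:
R2 → R2 - (1)·R1
R3 → R3 + (1/2)·R1
R3 → R3 + (9/4)·R2
REF = 
  [   -4,    -1,    -5]
  [    0,     2,     0]
  [    0,     0, -15/2]
Pivot columns: 1, 2, 3 → 3 pivots.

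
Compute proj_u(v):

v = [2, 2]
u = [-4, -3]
proj_u(v) = [56/25, 42/25]

v·u = (2)(-4) + (2)(-3) = -14
u·u = (-4)² + (-3)² = 25
proj_u(v) = (v·u / u·u) × u = (-14/25) × u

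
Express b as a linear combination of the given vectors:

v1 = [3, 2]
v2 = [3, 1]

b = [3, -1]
c1 = -2, c2 = 3

b = -2·v1 + 3·v2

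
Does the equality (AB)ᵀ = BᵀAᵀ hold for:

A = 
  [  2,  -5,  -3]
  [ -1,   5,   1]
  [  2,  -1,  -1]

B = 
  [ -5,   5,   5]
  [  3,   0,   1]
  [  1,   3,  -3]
Yes

(AB)ᵀ = 
  [-28,  21, -14]
  [  1,  -2,   7]
  [ 14,  -3,  12]

BᵀAᵀ = 
  [-28,  21, -14]
  [  1,  -2,   7]
  [ 14,  -3,  12]

Both sides are equal — this is the standard identity (AB)ᵀ = BᵀAᵀ, which holds for all A, B.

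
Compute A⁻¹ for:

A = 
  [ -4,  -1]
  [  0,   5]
det(A) = (-4)(5) - (-1)(0) = -20
For a 2×2 matrix, A⁻¹ = (1/det(A)) · [[d, -b], [-c, a]]
    = (-1/20) · [[5, 1], [0, -4]]

A⁻¹ = 
  [ -1/4, -1/20]
  [    0,   1/5]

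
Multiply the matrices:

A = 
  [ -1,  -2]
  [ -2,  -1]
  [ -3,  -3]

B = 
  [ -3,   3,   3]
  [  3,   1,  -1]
A is 3×2 and B is 2×3, so AB is 3×3. Each entry is (row of A)·(column of B):
AB[1,1] = (-1)(-3) + (-2)(3) = -3
AB[1,2] = (-1)(3) + (-2)(1) = -5
AB[1,3] = (-1)(3) + (-2)(-1) = -1
AB[2,1] = (-2)(-3) + (-1)(3) = 3
AB[2,2] = (-2)(3) + (-1)(1) = -7
AB[2,3] = (-2)(3) + (-1)(-1) = -5
AB[3,1] = (-3)(-3) + (-3)(3) = 0
AB[3,2] = (-3)(3) + (-3)(1) = -12
AB[3,3] = (-3)(3) + (-3)(-1) = -6

AB = 
  [ -3,  -5,  -1]
  [  3,  -7,  -5]
  [  0, -12,  -6]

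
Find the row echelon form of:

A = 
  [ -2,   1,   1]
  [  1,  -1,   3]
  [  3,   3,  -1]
Row operations:
R2 → R2 + (1/2)·R1
R3 → R3 + (3/2)·R1
R3 → R3 + (9)·R2

Resulting echelon form:
REF = 
  [  -2,    1,    1]
  [   0, -1/2,  7/2]
  [   0,    0,   32]

Rank = 3 (number of non-zero pivot rows).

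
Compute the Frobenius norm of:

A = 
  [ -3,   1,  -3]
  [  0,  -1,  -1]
||A||_F = 4.583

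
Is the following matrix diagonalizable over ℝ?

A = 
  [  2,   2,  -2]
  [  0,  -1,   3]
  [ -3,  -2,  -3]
Yes

Characteristic polynomial: det(λI - A) = λ³ + 2λ² - 5λ - 6
Testing integer divisors of the constant term: p(-1) = 0, so (λ + 1) is a factor:
p(λ) = (λ + 1)(λ² + λ - 6)
λ² + λ - 6 = (λ + 3)(λ - 2)
Eigenvalues: -1, 2, -3
λ=-3: alg. mult. = 1, geom. mult. = 3 - rank(A - (-3)I) = 3 - 2 = 1
λ=-1: alg. mult. = 1, geom. mult. = 3 - rank(A - (-1)I) = 3 - 2 = 1
λ=2: alg. mult. = 1, geom. mult. = 3 - rank(A - (2)I) = 3 - 2 = 1
Sum of geometric multiplicities equals n, so A has n independent eigenvectors.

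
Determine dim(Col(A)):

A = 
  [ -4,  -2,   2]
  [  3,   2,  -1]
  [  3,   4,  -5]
dim(Col(A)) = 3

Row reduce:
R2 → R2 + (3/4)·R1
R3 → R3 + (3/4)·R1
R3 → R3 - (5)·R2
REF = 
  [ -4,  -2,   2]
  [  0, 1/2, 1/2]
  [  0,   0,  -6]
Pivot columns: 1, 2, 3 → 3 pivots.
dim(Col(A)) = number of pivot columns = 3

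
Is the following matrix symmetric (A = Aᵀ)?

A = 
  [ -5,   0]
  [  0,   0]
Yes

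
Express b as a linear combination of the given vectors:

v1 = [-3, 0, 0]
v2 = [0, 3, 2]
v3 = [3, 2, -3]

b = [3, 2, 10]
c1 = -3, c2 = 2, c3 = -2

b = -3·v1 + 2·v2 + -2·v3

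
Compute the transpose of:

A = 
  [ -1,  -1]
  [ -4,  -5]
Aᵀ = 
  [ -1,  -4]
  [ -1,  -5]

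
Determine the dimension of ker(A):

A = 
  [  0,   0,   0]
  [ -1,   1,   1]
nullity(A) = 2

Row reduce:
Swap R1 ↔ R2
REF = 
  [ -1,   1,   1]
  [  0,   0,   0]
Pivot columns: 1 → 1 pivot.
rank(A) = 1, so nullity(A) = 3 - 1 = 2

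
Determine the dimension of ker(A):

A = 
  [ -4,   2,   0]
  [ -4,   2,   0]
nullity(A) = 2

Row reduce:
R2 → R2 - (1)·R1
REF = 
  [ -4,   2,   0]
  [  0,   0,   0]
Pivot columns: 1 → 1 pivot.
rank(A) = 1, so nullity(A) = 3 - 1 = 2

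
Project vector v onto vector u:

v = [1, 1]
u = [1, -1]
proj_u(v) = [0, 0]

v·u = (1)(1) + (1)(-1) = 0
u·u = (1)² + (-1)² = 2
proj_u(v) = (v·u / u·u) × u = (0/2) × u = (0) × u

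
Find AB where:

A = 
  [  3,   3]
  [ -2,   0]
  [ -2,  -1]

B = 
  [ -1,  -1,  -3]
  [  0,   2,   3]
A is 3×2 and B is 2×3, so AB is 3×3. Each entry is (row of A)·(column of B):
AB[1,1] = (3)(-1) + (3)(0) = -3
AB[1,2] = (3)(-1) + (3)(2) = 3
AB[1,3] = (3)(-3) + (3)(3) = 0
AB[2,1] = (-2)(-1) + (0)(0) = 2
AB[2,2] = (-2)(-1) + (0)(2) = 2
AB[2,3] = (-2)(-3) + (0)(3) = 6
AB[3,1] = (-2)(-1) + (-1)(0) = 2
AB[3,2] = (-2)(-1) + (-1)(2) = 0
AB[3,3] = (-2)(-3) + (-1)(3) = 3

AB = 
  [ -3,   3,   0]
  [  2,   2,   6]
  [  2,   0,   3]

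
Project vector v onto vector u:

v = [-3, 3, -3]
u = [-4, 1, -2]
v·u = (-3)(-4) + (3)(1) + (-3)(-2) = 21
u·u = (-4)² + (1)² + (-2)² = 21
proj_u(v) = (v·u / u·u) × u = (21/21) × u = (1) × u

proj_u(v) = [-4, 1, -2]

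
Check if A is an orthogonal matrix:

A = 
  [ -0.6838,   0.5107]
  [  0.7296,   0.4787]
No

AᵀA = 
  [  0.9999,   0]
  [  0,   0.4900]
≠ I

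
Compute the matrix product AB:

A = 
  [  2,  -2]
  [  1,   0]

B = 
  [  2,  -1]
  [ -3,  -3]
AB = 
  [ 10,   4]
  [  2,  -1]

A is 2×2 and B is 2×2, so AB is 2×2. Each entry is (row of A)·(column of B):
AB[1,1] = (2)(2) + (-2)(-3) = 10
AB[1,2] = (2)(-1) + (-2)(-3) = 4
AB[2,1] = (1)(2) + (0)(-3) = 2
AB[2,2] = (1)(-1) + (0)(-3) = -1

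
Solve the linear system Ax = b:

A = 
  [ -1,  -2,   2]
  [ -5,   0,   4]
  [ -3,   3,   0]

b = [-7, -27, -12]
Row reduce the augmented matrix [A|b]:
R2 → R2 - (5)·R1
R3 → R3 - (3)·R1
R3 → R3 - (9/10)·R2
REF = 
  [  -1,   -2,    2,   -7]
  [   0,   10,   -6,    8]
  [   0,    0, -3/5,  9/5]

Back-substitution:
x₃ = (9/5) / (-3/5) = -3
x₂ = (8 - (-6)(-3)) / 10 = -1
x₁ = (-7 - (-2)(-1) - (2)(-3)) / (-1) = 3

x = [3, -1, -3]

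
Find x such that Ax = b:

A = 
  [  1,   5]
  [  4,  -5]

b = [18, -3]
Row reduce the augmented matrix [A|b]:
R2 → R2 - (4)·R1
REF = 
  [  1,   5,  18]
  [  0, -25, -75]

Back-substitution:
x₂ = (-75) / (-25) = 3
x₁ = (18 - (5)(3)) / 1 = 3

x = [3, 3]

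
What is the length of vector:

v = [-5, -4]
6.403

||v||₂ = √((-5)² + (-4)²) = √41 = 6.403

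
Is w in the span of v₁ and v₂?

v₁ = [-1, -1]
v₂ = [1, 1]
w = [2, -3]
No

Form the augmented matrix and row-reduce:
[v₁|v₂|w] = 
  [ -1,   1,   2]
  [ -1,   1,  -3]
R2 → R2 - (1)·R1
REF = 
  [ -1,   1,   2]
  [  0,   0,  -5]

Row 2 reads [0 0 | -5], i.e. 0 = -5, so the system is inconsistent and w ∉ span{v₁, v₂}.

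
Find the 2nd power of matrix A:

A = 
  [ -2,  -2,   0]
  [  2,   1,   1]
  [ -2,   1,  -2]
A² = A·A:
A²[1,1] = (-2)(-2) + (-2)(2) + (0)(-2) = 0
A²[1,2] = (-2)(-2) + (-2)(1) + (0)(1) = 2
A²[1,3] = (-2)(0) + (-2)(1) + (0)(-2) = -2
A²[2,1] = (2)(-2) + (1)(2) + (1)(-2) = -4
A²[2,2] = (2)(-2) + (1)(1) + (1)(1) = -2
A²[2,3] = (2)(0) + (1)(1) + (1)(-2) = -1
A²[3,1] = (-2)(-2) + (1)(2) + (-2)(-2) = 10
A²[3,2] = (-2)(-2) + (1)(1) + (-2)(1) = 3
A²[3,3] = (-2)(0) + (1)(1) + (-2)(-2) = 5
A² = 
  [  0,   2,  -2]
  [ -4,  -2,  -1]
  [ 10,   3,   5]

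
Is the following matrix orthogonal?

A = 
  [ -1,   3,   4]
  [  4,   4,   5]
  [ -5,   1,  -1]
No

AᵀA = 
  [ 42,   8,  21]
  [  8,  26,  31]
  [ 21,  31,  42]
≠ I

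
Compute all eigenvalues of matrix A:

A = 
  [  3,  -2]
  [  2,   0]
λ = (3 + i√7)/2, (3 - i√7)/2  (≈ 1.5 + 1.323i, 1.5 - 1.323i)

tr(A) = 3, det(A) = 4
Characteristic polynomial: λ² - tr(A)λ + det(A) = λ² - 3λ + 4
λ² - 3λ + 4 = 0  ⇒  λ = (3 ± √((-3)² - 4·(4)))/2 = (3 ± √(-7))/2
  = (3 + i√7)/2,  (3 - i√7)/2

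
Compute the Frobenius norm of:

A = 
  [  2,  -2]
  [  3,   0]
||A||_F = 4.123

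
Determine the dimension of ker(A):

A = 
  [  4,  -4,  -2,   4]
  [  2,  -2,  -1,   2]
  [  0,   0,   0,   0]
nullity(A) = 3

Row reduce:
R2 → R2 - (1/2)·R1
REF = 
  [  4,  -4,  -2,   4]
  [  0,   0,   0,   0]
  [  0,   0,   0,   0]
Pivot columns: 1 → 1 pivot.
rank(A) = 1, so nullity(A) = 4 - 1 = 3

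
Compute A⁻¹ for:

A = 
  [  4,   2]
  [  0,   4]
det(A) = (4)(4) - (2)(0) = 16
For a 2×2 matrix, A⁻¹ = (1/det(A)) · [[d, -b], [-c, a]]
    = (1/16) · [[4, -2], [0, 4]]

A⁻¹ = 
  [ 1/4, -1/8]
  [   0,  1/4]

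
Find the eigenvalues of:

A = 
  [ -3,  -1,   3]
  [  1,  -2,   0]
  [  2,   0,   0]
λ = -4, (-1 + √13)/2, (-1 - √13)/2  (≈ -4, 1.303, -2.303)

Characteristic polynomial: det(λI - A) = λ³ + 5λ² + λ - 12
Testing integer divisors of the constant term: p(-4) = 0, so (λ + 4) is a factor:
p(λ) = (λ + 4)(λ² + λ - 3)
λ² + λ - 3 = 0  ⇒  λ = (-1 ± √((1)² - 4·(-3)))/2 = (-1 ± √(13))/2
  = (-1 + √13)/2,  (-1 - √13)/2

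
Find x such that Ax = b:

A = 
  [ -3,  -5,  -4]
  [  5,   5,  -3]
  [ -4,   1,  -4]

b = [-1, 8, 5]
x = [0, 1, -1]

Row reduce the augmented matrix [A|b]:
R2 → R2 + (5/3)·R1
R3 → R3 - (4/3)·R1
R3 → R3 + (23/10)·R2
REF = 
  [     -3,      -5,      -4,      -1]
  [      0,   -10/3,   -29/3,    19/3]
  [      0,       0, -209/10,  209/10]

Back-substitution:
x₃ = (209/10) / (-209/10) = -1
x₂ = (19/3 - (-29/3)(-1)) / (-10/3) = 1
x₁ = (-1 - (-5)(1) - (-4)(-1)) / (-3) = 0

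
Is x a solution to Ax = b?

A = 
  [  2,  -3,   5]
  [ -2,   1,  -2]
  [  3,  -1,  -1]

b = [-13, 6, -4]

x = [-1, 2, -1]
Yes

Ax = [-13, 6, -4] = b ✓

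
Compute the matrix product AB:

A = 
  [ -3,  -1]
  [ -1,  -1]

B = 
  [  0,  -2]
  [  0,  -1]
AB = 
  [  0,   7]
  [  0,   3]

A is 2×2 and B is 2×2, so AB is 2×2. Each entry is (row of A)·(column of B):
AB[1,1] = (-3)(0) + (-1)(0) = 0
AB[1,2] = (-3)(-2) + (-1)(-1) = 7
AB[2,1] = (-1)(0) + (-1)(0) = 0
AB[2,2] = (-1)(-2) + (-1)(-1) = 3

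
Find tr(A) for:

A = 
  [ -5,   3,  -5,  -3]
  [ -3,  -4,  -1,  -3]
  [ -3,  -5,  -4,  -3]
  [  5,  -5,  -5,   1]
-12

tr(A) = -5 + -4 + -4 + 1 = -12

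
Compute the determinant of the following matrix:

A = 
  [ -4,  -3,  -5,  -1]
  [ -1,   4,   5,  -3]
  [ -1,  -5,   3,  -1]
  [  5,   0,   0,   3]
159

Cofactor expansion along row 1: det(A) = a₁₁M₁₁ - a₁₂M₁₂ + a₁₃M₁₃ - a₁₄M₁₄

M₁₁ = det[[4, 5, -3]; [-5, 3, -1]; [0, 0, 3]]
  = (4)·((3)(3) - (-1)(0)) - (5)·((-5)(3) - (-1)(0)) + (-3)·((-5)(0) - (3)(0))
  = (4)(9) - (5)(-15) + (-3)(0)
  = 111
M₁₂ = det[[-1, 5, -3]; [-1, 3, -1]; [5, 0, 3]]
  = (-1)·((3)(3) - (-1)(0)) - (5)·((-1)(3) - (-1)(5)) + (-3)·((-1)(0) - (3)(5))
  = (-1)(9) - (5)(2) + (-3)(-15)
  = 26
M₁₃ = det[[-1, 4, -3]; [-1, -5, -1]; [5, 0, 3]]
  = (-1)·((-5)(3) - (-1)(0)) - (4)·((-1)(3) - (-1)(5)) + (-3)·((-1)(0) - (-5)(5))
  = (-1)(-15) - (4)(2) + (-3)(25)
  = -68
M₁₄ = det[[-1, 4, 5]; [-1, -5, 3]; [5, 0, 0]]
  = (-1)·((-5)(0) - (3)(0)) - (4)·((-1)(0) - (3)(5)) + (5)·((-1)(0) - (-5)(5))
  = (-1)(0) - (4)(-15) + (5)(25)
  = 185

det(A) = (-4)(111) - (-3)(26) + (-5)(-68) - (-1)(185) = 159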